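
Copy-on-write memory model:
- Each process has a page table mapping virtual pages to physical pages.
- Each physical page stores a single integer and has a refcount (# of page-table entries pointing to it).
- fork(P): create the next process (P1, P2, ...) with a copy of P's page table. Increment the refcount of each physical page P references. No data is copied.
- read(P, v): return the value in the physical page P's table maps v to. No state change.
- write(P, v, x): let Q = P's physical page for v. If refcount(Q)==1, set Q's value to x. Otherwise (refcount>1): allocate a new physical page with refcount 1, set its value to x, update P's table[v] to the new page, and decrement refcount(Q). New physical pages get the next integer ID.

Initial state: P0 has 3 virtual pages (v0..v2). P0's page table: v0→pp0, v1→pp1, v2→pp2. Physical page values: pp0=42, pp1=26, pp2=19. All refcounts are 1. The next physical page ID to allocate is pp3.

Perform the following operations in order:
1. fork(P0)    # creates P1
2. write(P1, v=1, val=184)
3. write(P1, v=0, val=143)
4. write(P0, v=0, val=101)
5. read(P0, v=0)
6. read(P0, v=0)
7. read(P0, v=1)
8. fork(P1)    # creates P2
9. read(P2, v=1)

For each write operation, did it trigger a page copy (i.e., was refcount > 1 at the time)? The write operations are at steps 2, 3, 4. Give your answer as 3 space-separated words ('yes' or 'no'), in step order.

Op 1: fork(P0) -> P1. 3 ppages; refcounts: pp0:2 pp1:2 pp2:2
Op 2: write(P1, v1, 184). refcount(pp1)=2>1 -> COPY to pp3. 4 ppages; refcounts: pp0:2 pp1:1 pp2:2 pp3:1
Op 3: write(P1, v0, 143). refcount(pp0)=2>1 -> COPY to pp4. 5 ppages; refcounts: pp0:1 pp1:1 pp2:2 pp3:1 pp4:1
Op 4: write(P0, v0, 101). refcount(pp0)=1 -> write in place. 5 ppages; refcounts: pp0:1 pp1:1 pp2:2 pp3:1 pp4:1
Op 5: read(P0, v0) -> 101. No state change.
Op 6: read(P0, v0) -> 101. No state change.
Op 7: read(P0, v1) -> 26. No state change.
Op 8: fork(P1) -> P2. 5 ppages; refcounts: pp0:1 pp1:1 pp2:3 pp3:2 pp4:2
Op 9: read(P2, v1) -> 184. No state change.

yes yes no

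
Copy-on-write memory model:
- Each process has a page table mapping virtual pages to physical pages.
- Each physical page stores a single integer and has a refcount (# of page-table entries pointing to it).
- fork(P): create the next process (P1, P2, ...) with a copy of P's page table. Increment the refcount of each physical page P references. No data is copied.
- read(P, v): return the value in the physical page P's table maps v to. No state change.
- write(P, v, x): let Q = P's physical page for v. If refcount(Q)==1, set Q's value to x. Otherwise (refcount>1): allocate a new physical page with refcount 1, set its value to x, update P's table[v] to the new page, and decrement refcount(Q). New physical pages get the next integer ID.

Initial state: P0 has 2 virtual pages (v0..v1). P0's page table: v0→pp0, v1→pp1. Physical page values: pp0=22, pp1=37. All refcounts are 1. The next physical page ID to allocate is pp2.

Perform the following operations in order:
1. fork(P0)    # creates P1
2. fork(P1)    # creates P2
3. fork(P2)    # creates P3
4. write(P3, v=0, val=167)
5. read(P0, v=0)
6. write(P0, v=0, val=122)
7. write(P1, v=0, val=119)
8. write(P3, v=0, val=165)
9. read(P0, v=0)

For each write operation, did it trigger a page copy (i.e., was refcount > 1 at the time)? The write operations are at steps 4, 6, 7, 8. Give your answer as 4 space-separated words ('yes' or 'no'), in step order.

Op 1: fork(P0) -> P1. 2 ppages; refcounts: pp0:2 pp1:2
Op 2: fork(P1) -> P2. 2 ppages; refcounts: pp0:3 pp1:3
Op 3: fork(P2) -> P3. 2 ppages; refcounts: pp0:4 pp1:4
Op 4: write(P3, v0, 167). refcount(pp0)=4>1 -> COPY to pp2. 3 ppages; refcounts: pp0:3 pp1:4 pp2:1
Op 5: read(P0, v0) -> 22. No state change.
Op 6: write(P0, v0, 122). refcount(pp0)=3>1 -> COPY to pp3. 4 ppages; refcounts: pp0:2 pp1:4 pp2:1 pp3:1
Op 7: write(P1, v0, 119). refcount(pp0)=2>1 -> COPY to pp4. 5 ppages; refcounts: pp0:1 pp1:4 pp2:1 pp3:1 pp4:1
Op 8: write(P3, v0, 165). refcount(pp2)=1 -> write in place. 5 ppages; refcounts: pp0:1 pp1:4 pp2:1 pp3:1 pp4:1
Op 9: read(P0, v0) -> 122. No state change.

yes yes yes no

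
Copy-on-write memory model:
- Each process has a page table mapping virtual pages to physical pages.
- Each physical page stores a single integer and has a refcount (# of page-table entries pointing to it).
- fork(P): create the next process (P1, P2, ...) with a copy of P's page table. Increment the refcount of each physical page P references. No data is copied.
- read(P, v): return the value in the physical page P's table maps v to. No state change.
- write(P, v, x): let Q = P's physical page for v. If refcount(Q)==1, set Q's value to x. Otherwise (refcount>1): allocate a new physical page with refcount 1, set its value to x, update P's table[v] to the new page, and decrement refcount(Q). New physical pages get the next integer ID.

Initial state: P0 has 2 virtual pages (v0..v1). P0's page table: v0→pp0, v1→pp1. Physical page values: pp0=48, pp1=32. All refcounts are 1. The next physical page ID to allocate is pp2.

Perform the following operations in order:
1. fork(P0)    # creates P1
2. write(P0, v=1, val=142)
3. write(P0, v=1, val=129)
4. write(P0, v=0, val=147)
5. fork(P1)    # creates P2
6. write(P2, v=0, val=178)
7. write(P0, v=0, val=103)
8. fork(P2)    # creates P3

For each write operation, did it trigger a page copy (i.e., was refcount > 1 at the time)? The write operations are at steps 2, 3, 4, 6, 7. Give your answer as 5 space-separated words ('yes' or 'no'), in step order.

Op 1: fork(P0) -> P1. 2 ppages; refcounts: pp0:2 pp1:2
Op 2: write(P0, v1, 142). refcount(pp1)=2>1 -> COPY to pp2. 3 ppages; refcounts: pp0:2 pp1:1 pp2:1
Op 3: write(P0, v1, 129). refcount(pp2)=1 -> write in place. 3 ppages; refcounts: pp0:2 pp1:1 pp2:1
Op 4: write(P0, v0, 147). refcount(pp0)=2>1 -> COPY to pp3. 4 ppages; refcounts: pp0:1 pp1:1 pp2:1 pp3:1
Op 5: fork(P1) -> P2. 4 ppages; refcounts: pp0:2 pp1:2 pp2:1 pp3:1
Op 6: write(P2, v0, 178). refcount(pp0)=2>1 -> COPY to pp4. 5 ppages; refcounts: pp0:1 pp1:2 pp2:1 pp3:1 pp4:1
Op 7: write(P0, v0, 103). refcount(pp3)=1 -> write in place. 5 ppages; refcounts: pp0:1 pp1:2 pp2:1 pp3:1 pp4:1
Op 8: fork(P2) -> P3. 5 ppages; refcounts: pp0:1 pp1:3 pp2:1 pp3:1 pp4:2

yes no yes yes no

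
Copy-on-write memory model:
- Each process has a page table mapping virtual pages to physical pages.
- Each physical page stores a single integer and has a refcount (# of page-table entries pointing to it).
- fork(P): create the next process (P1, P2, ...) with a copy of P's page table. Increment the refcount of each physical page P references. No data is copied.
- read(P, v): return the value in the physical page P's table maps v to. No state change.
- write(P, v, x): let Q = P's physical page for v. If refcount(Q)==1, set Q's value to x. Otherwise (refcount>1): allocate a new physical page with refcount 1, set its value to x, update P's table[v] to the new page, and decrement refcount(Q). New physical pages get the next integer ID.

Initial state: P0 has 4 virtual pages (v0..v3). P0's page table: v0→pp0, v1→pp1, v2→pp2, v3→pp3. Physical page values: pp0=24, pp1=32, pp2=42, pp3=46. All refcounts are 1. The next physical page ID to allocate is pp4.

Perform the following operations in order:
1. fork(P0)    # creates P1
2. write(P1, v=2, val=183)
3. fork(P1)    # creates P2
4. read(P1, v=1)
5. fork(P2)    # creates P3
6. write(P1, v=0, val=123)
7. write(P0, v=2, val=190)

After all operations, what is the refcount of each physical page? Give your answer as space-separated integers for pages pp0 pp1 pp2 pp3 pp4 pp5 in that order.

Answer: 3 4 1 4 3 1

Derivation:
Op 1: fork(P0) -> P1. 4 ppages; refcounts: pp0:2 pp1:2 pp2:2 pp3:2
Op 2: write(P1, v2, 183). refcount(pp2)=2>1 -> COPY to pp4. 5 ppages; refcounts: pp0:2 pp1:2 pp2:1 pp3:2 pp4:1
Op 3: fork(P1) -> P2. 5 ppages; refcounts: pp0:3 pp1:3 pp2:1 pp3:3 pp4:2
Op 4: read(P1, v1) -> 32. No state change.
Op 5: fork(P2) -> P3. 5 ppages; refcounts: pp0:4 pp1:4 pp2:1 pp3:4 pp4:3
Op 6: write(P1, v0, 123). refcount(pp0)=4>1 -> COPY to pp5. 6 ppages; refcounts: pp0:3 pp1:4 pp2:1 pp3:4 pp4:3 pp5:1
Op 7: write(P0, v2, 190). refcount(pp2)=1 -> write in place. 6 ppages; refcounts: pp0:3 pp1:4 pp2:1 pp3:4 pp4:3 pp5:1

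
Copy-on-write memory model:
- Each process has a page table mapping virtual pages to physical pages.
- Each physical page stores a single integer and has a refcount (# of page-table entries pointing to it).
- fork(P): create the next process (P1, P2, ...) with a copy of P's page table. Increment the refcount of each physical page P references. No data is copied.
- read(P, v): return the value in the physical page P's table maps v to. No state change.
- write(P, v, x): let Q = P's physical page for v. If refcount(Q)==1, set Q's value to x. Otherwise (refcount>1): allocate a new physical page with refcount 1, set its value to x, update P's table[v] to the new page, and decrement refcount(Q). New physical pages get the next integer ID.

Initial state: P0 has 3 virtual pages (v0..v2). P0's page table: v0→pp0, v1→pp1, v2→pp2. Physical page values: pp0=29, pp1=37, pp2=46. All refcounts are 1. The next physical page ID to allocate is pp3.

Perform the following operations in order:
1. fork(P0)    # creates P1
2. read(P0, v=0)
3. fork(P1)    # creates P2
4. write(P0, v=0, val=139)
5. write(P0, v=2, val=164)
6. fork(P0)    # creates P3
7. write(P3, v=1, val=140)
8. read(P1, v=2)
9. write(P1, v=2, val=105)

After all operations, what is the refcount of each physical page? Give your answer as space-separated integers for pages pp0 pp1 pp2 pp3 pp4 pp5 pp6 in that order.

Op 1: fork(P0) -> P1. 3 ppages; refcounts: pp0:2 pp1:2 pp2:2
Op 2: read(P0, v0) -> 29. No state change.
Op 3: fork(P1) -> P2. 3 ppages; refcounts: pp0:3 pp1:3 pp2:3
Op 4: write(P0, v0, 139). refcount(pp0)=3>1 -> COPY to pp3. 4 ppages; refcounts: pp0:2 pp1:3 pp2:3 pp3:1
Op 5: write(P0, v2, 164). refcount(pp2)=3>1 -> COPY to pp4. 5 ppages; refcounts: pp0:2 pp1:3 pp2:2 pp3:1 pp4:1
Op 6: fork(P0) -> P3. 5 ppages; refcounts: pp0:2 pp1:4 pp2:2 pp3:2 pp4:2
Op 7: write(P3, v1, 140). refcount(pp1)=4>1 -> COPY to pp5. 6 ppages; refcounts: pp0:2 pp1:3 pp2:2 pp3:2 pp4:2 pp5:1
Op 8: read(P1, v2) -> 46. No state change.
Op 9: write(P1, v2, 105). refcount(pp2)=2>1 -> COPY to pp6. 7 ppages; refcounts: pp0:2 pp1:3 pp2:1 pp3:2 pp4:2 pp5:1 pp6:1

Answer: 2 3 1 2 2 1 1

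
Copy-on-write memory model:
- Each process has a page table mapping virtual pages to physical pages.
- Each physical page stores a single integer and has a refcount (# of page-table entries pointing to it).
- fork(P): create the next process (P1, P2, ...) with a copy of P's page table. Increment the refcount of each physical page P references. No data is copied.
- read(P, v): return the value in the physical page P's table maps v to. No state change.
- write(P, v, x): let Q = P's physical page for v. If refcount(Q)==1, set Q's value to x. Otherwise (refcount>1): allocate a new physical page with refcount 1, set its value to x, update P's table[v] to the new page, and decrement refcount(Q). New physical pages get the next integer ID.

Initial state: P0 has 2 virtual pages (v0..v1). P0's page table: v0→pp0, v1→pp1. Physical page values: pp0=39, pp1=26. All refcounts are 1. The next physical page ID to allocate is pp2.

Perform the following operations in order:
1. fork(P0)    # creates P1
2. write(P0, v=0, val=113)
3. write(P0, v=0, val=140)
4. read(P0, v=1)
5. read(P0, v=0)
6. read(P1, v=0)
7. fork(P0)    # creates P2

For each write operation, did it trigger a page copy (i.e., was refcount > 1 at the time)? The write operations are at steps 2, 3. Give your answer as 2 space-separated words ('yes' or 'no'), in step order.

Op 1: fork(P0) -> P1. 2 ppages; refcounts: pp0:2 pp1:2
Op 2: write(P0, v0, 113). refcount(pp0)=2>1 -> COPY to pp2. 3 ppages; refcounts: pp0:1 pp1:2 pp2:1
Op 3: write(P0, v0, 140). refcount(pp2)=1 -> write in place. 3 ppages; refcounts: pp0:1 pp1:2 pp2:1
Op 4: read(P0, v1) -> 26. No state change.
Op 5: read(P0, v0) -> 140. No state change.
Op 6: read(P1, v0) -> 39. No state change.
Op 7: fork(P0) -> P2. 3 ppages; refcounts: pp0:1 pp1:3 pp2:2

yes no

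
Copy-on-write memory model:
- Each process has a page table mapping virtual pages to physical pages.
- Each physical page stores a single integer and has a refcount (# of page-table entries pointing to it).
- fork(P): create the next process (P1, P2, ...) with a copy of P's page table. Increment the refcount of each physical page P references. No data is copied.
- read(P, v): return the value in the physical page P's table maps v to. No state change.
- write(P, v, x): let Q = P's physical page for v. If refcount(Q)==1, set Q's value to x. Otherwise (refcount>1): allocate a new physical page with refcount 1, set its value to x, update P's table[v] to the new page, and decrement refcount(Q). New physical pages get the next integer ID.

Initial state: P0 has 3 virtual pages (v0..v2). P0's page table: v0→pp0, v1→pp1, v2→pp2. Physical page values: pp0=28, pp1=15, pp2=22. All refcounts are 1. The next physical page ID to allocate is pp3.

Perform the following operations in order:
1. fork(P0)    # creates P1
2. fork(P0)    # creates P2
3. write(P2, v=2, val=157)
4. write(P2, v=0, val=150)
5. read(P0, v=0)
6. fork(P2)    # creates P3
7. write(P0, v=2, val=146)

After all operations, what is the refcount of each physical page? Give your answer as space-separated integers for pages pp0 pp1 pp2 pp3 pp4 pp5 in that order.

Answer: 2 4 1 2 2 1

Derivation:
Op 1: fork(P0) -> P1. 3 ppages; refcounts: pp0:2 pp1:2 pp2:2
Op 2: fork(P0) -> P2. 3 ppages; refcounts: pp0:3 pp1:3 pp2:3
Op 3: write(P2, v2, 157). refcount(pp2)=3>1 -> COPY to pp3. 4 ppages; refcounts: pp0:3 pp1:3 pp2:2 pp3:1
Op 4: write(P2, v0, 150). refcount(pp0)=3>1 -> COPY to pp4. 5 ppages; refcounts: pp0:2 pp1:3 pp2:2 pp3:1 pp4:1
Op 5: read(P0, v0) -> 28. No state change.
Op 6: fork(P2) -> P3. 5 ppages; refcounts: pp0:2 pp1:4 pp2:2 pp3:2 pp4:2
Op 7: write(P0, v2, 146). refcount(pp2)=2>1 -> COPY to pp5. 6 ppages; refcounts: pp0:2 pp1:4 pp2:1 pp3:2 pp4:2 pp5:1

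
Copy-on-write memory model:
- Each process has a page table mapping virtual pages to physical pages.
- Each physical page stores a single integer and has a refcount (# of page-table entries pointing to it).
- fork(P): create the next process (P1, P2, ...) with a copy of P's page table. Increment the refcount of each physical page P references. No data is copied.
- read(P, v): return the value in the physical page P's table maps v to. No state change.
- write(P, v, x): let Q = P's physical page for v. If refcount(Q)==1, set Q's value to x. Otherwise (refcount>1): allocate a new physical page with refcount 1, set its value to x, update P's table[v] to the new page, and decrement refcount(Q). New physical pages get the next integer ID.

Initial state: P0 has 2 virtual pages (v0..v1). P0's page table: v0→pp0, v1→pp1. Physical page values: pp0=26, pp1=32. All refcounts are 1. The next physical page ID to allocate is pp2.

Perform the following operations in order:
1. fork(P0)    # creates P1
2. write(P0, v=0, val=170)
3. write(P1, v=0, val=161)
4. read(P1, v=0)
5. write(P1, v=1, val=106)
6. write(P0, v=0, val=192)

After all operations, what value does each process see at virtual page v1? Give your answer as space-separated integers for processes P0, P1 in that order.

Op 1: fork(P0) -> P1. 2 ppages; refcounts: pp0:2 pp1:2
Op 2: write(P0, v0, 170). refcount(pp0)=2>1 -> COPY to pp2. 3 ppages; refcounts: pp0:1 pp1:2 pp2:1
Op 3: write(P1, v0, 161). refcount(pp0)=1 -> write in place. 3 ppages; refcounts: pp0:1 pp1:2 pp2:1
Op 4: read(P1, v0) -> 161. No state change.
Op 5: write(P1, v1, 106). refcount(pp1)=2>1 -> COPY to pp3. 4 ppages; refcounts: pp0:1 pp1:1 pp2:1 pp3:1
Op 6: write(P0, v0, 192). refcount(pp2)=1 -> write in place. 4 ppages; refcounts: pp0:1 pp1:1 pp2:1 pp3:1
P0: v1 -> pp1 = 32
P1: v1 -> pp3 = 106

Answer: 32 106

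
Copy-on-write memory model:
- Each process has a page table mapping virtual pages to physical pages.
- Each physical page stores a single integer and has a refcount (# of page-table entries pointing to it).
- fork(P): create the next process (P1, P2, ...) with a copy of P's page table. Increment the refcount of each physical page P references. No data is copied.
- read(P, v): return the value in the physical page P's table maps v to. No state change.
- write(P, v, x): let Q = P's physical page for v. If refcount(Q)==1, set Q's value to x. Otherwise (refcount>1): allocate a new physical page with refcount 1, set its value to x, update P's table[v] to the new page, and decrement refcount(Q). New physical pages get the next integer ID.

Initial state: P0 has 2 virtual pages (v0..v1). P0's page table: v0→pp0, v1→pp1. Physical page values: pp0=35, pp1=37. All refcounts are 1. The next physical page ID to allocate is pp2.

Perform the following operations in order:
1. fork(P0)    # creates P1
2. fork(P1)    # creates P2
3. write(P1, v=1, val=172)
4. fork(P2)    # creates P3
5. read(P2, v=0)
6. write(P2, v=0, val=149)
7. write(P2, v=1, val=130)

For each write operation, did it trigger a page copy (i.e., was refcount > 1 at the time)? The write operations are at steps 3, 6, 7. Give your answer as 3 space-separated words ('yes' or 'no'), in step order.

Op 1: fork(P0) -> P1. 2 ppages; refcounts: pp0:2 pp1:2
Op 2: fork(P1) -> P2. 2 ppages; refcounts: pp0:3 pp1:3
Op 3: write(P1, v1, 172). refcount(pp1)=3>1 -> COPY to pp2. 3 ppages; refcounts: pp0:3 pp1:2 pp2:1
Op 4: fork(P2) -> P3. 3 ppages; refcounts: pp0:4 pp1:3 pp2:1
Op 5: read(P2, v0) -> 35. No state change.
Op 6: write(P2, v0, 149). refcount(pp0)=4>1 -> COPY to pp3. 4 ppages; refcounts: pp0:3 pp1:3 pp2:1 pp3:1
Op 7: write(P2, v1, 130). refcount(pp1)=3>1 -> COPY to pp4. 5 ppages; refcounts: pp0:3 pp1:2 pp2:1 pp3:1 pp4:1

yes yes yes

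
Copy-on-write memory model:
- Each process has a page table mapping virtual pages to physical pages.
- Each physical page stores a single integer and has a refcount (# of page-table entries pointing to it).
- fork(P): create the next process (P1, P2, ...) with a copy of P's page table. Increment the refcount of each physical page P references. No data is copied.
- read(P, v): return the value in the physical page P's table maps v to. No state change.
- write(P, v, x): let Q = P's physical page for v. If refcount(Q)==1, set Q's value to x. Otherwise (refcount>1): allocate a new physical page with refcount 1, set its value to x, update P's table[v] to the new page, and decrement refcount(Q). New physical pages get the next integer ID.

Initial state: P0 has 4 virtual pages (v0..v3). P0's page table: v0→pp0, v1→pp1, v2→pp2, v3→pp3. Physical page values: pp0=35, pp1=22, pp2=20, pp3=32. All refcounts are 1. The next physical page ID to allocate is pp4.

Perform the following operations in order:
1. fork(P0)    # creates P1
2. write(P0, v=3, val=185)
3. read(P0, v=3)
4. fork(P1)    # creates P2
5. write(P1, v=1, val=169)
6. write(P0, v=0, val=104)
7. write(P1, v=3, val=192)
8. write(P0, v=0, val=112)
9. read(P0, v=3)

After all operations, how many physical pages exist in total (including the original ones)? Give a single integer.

Answer: 8

Derivation:
Op 1: fork(P0) -> P1. 4 ppages; refcounts: pp0:2 pp1:2 pp2:2 pp3:2
Op 2: write(P0, v3, 185). refcount(pp3)=2>1 -> COPY to pp4. 5 ppages; refcounts: pp0:2 pp1:2 pp2:2 pp3:1 pp4:1
Op 3: read(P0, v3) -> 185. No state change.
Op 4: fork(P1) -> P2. 5 ppages; refcounts: pp0:3 pp1:3 pp2:3 pp3:2 pp4:1
Op 5: write(P1, v1, 169). refcount(pp1)=3>1 -> COPY to pp5. 6 ppages; refcounts: pp0:3 pp1:2 pp2:3 pp3:2 pp4:1 pp5:1
Op 6: write(P0, v0, 104). refcount(pp0)=3>1 -> COPY to pp6. 7 ppages; refcounts: pp0:2 pp1:2 pp2:3 pp3:2 pp4:1 pp5:1 pp6:1
Op 7: write(P1, v3, 192). refcount(pp3)=2>1 -> COPY to pp7. 8 ppages; refcounts: pp0:2 pp1:2 pp2:3 pp3:1 pp4:1 pp5:1 pp6:1 pp7:1
Op 8: write(P0, v0, 112). refcount(pp6)=1 -> write in place. 8 ppages; refcounts: pp0:2 pp1:2 pp2:3 pp3:1 pp4:1 pp5:1 pp6:1 pp7:1
Op 9: read(P0, v3) -> 185. No state change.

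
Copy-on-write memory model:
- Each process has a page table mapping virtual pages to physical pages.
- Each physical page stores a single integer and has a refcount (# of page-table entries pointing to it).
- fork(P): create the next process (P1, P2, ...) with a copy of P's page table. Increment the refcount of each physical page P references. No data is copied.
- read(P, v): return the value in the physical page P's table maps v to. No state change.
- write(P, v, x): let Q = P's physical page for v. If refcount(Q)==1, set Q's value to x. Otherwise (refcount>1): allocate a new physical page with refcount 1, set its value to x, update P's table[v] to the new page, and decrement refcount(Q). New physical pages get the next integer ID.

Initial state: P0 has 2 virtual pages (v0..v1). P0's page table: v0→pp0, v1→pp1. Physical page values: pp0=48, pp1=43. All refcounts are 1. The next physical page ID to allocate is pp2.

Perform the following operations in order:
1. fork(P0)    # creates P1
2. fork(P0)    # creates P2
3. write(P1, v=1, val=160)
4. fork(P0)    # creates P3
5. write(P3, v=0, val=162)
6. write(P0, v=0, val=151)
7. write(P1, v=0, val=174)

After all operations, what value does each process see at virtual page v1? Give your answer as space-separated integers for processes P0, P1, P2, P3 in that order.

Op 1: fork(P0) -> P1. 2 ppages; refcounts: pp0:2 pp1:2
Op 2: fork(P0) -> P2. 2 ppages; refcounts: pp0:3 pp1:3
Op 3: write(P1, v1, 160). refcount(pp1)=3>1 -> COPY to pp2. 3 ppages; refcounts: pp0:3 pp1:2 pp2:1
Op 4: fork(P0) -> P3. 3 ppages; refcounts: pp0:4 pp1:3 pp2:1
Op 5: write(P3, v0, 162). refcount(pp0)=4>1 -> COPY to pp3. 4 ppages; refcounts: pp0:3 pp1:3 pp2:1 pp3:1
Op 6: write(P0, v0, 151). refcount(pp0)=3>1 -> COPY to pp4. 5 ppages; refcounts: pp0:2 pp1:3 pp2:1 pp3:1 pp4:1
Op 7: write(P1, v0, 174). refcount(pp0)=2>1 -> COPY to pp5. 6 ppages; refcounts: pp0:1 pp1:3 pp2:1 pp3:1 pp4:1 pp5:1
P0: v1 -> pp1 = 43
P1: v1 -> pp2 = 160
P2: v1 -> pp1 = 43
P3: v1 -> pp1 = 43

Answer: 43 160 43 43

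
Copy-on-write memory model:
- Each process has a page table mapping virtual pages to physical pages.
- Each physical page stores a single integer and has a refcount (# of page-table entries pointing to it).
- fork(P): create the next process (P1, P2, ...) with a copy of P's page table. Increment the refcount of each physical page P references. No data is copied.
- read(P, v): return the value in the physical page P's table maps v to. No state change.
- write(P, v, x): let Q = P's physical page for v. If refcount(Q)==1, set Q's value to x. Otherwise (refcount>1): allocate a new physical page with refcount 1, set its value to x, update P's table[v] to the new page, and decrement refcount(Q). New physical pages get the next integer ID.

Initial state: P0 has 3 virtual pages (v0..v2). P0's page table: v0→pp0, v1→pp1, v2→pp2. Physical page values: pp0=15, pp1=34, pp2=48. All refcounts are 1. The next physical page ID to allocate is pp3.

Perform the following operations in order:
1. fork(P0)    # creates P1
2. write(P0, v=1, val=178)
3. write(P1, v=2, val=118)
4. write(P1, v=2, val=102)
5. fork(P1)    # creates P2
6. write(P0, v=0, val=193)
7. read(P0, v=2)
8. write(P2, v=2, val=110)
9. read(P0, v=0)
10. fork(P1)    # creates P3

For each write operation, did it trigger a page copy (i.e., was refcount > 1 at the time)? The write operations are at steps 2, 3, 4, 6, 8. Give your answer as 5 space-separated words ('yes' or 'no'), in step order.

Op 1: fork(P0) -> P1. 3 ppages; refcounts: pp0:2 pp1:2 pp2:2
Op 2: write(P0, v1, 178). refcount(pp1)=2>1 -> COPY to pp3. 4 ppages; refcounts: pp0:2 pp1:1 pp2:2 pp3:1
Op 3: write(P1, v2, 118). refcount(pp2)=2>1 -> COPY to pp4. 5 ppages; refcounts: pp0:2 pp1:1 pp2:1 pp3:1 pp4:1
Op 4: write(P1, v2, 102). refcount(pp4)=1 -> write in place. 5 ppages; refcounts: pp0:2 pp1:1 pp2:1 pp3:1 pp4:1
Op 5: fork(P1) -> P2. 5 ppages; refcounts: pp0:3 pp1:2 pp2:1 pp3:1 pp4:2
Op 6: write(P0, v0, 193). refcount(pp0)=3>1 -> COPY to pp5. 6 ppages; refcounts: pp0:2 pp1:2 pp2:1 pp3:1 pp4:2 pp5:1
Op 7: read(P0, v2) -> 48. No state change.
Op 8: write(P2, v2, 110). refcount(pp4)=2>1 -> COPY to pp6. 7 ppages; refcounts: pp0:2 pp1:2 pp2:1 pp3:1 pp4:1 pp5:1 pp6:1
Op 9: read(P0, v0) -> 193. No state change.
Op 10: fork(P1) -> P3. 7 ppages; refcounts: pp0:3 pp1:3 pp2:1 pp3:1 pp4:2 pp5:1 pp6:1

yes yes no yes yes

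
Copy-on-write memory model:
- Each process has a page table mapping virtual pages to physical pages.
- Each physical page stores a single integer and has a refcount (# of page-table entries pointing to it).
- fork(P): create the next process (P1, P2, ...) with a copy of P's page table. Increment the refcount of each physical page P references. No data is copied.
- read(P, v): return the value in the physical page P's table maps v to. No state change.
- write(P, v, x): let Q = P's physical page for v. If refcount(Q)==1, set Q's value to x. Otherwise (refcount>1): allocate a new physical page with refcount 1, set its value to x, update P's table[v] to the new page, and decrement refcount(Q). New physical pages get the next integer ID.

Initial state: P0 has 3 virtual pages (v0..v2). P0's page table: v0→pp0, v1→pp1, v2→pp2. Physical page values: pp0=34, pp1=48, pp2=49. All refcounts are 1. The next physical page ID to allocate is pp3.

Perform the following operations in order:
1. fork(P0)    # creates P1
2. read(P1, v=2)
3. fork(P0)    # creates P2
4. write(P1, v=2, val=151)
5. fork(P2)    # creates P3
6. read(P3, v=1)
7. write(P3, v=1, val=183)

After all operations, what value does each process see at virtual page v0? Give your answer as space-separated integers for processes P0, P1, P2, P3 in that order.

Op 1: fork(P0) -> P1. 3 ppages; refcounts: pp0:2 pp1:2 pp2:2
Op 2: read(P1, v2) -> 49. No state change.
Op 3: fork(P0) -> P2. 3 ppages; refcounts: pp0:3 pp1:3 pp2:3
Op 4: write(P1, v2, 151). refcount(pp2)=3>1 -> COPY to pp3. 4 ppages; refcounts: pp0:3 pp1:3 pp2:2 pp3:1
Op 5: fork(P2) -> P3. 4 ppages; refcounts: pp0:4 pp1:4 pp2:3 pp3:1
Op 6: read(P3, v1) -> 48. No state change.
Op 7: write(P3, v1, 183). refcount(pp1)=4>1 -> COPY to pp4. 5 ppages; refcounts: pp0:4 pp1:3 pp2:3 pp3:1 pp4:1
P0: v0 -> pp0 = 34
P1: v0 -> pp0 = 34
P2: v0 -> pp0 = 34
P3: v0 -> pp0 = 34

Answer: 34 34 34 34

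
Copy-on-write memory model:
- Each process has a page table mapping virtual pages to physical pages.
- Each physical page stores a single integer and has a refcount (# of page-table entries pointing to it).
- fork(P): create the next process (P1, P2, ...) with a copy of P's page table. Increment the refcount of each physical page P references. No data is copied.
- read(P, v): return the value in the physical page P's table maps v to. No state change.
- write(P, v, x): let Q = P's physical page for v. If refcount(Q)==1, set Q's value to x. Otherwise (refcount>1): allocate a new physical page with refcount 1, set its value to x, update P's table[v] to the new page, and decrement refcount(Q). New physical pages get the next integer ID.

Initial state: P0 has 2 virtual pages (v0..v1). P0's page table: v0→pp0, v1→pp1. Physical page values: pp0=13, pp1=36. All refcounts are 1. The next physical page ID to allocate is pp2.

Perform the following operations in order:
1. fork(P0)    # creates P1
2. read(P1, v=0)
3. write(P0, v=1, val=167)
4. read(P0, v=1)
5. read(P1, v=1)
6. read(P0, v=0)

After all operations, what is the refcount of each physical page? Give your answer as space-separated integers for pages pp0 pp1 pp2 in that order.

Op 1: fork(P0) -> P1. 2 ppages; refcounts: pp0:2 pp1:2
Op 2: read(P1, v0) -> 13. No state change.
Op 3: write(P0, v1, 167). refcount(pp1)=2>1 -> COPY to pp2. 3 ppages; refcounts: pp0:2 pp1:1 pp2:1
Op 4: read(P0, v1) -> 167. No state change.
Op 5: read(P1, v1) -> 36. No state change.
Op 6: read(P0, v0) -> 13. No state change.

Answer: 2 1 1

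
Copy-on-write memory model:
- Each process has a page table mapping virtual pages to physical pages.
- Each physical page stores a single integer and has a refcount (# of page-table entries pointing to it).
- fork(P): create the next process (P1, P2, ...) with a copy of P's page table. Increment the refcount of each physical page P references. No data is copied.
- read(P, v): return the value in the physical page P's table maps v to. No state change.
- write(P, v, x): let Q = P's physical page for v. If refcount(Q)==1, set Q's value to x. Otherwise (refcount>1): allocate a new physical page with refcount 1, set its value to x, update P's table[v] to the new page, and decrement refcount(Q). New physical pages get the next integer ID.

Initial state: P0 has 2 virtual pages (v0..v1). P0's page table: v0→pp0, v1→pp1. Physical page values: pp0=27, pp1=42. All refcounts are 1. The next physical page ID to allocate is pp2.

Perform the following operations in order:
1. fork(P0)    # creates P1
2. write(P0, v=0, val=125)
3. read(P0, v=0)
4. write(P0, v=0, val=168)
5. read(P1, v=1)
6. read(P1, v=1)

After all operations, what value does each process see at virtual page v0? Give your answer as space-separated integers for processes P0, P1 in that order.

Answer: 168 27

Derivation:
Op 1: fork(P0) -> P1. 2 ppages; refcounts: pp0:2 pp1:2
Op 2: write(P0, v0, 125). refcount(pp0)=2>1 -> COPY to pp2. 3 ppages; refcounts: pp0:1 pp1:2 pp2:1
Op 3: read(P0, v0) -> 125. No state change.
Op 4: write(P0, v0, 168). refcount(pp2)=1 -> write in place. 3 ppages; refcounts: pp0:1 pp1:2 pp2:1
Op 5: read(P1, v1) -> 42. No state change.
Op 6: read(P1, v1) -> 42. No state change.
P0: v0 -> pp2 = 168
P1: v0 -> pp0 = 27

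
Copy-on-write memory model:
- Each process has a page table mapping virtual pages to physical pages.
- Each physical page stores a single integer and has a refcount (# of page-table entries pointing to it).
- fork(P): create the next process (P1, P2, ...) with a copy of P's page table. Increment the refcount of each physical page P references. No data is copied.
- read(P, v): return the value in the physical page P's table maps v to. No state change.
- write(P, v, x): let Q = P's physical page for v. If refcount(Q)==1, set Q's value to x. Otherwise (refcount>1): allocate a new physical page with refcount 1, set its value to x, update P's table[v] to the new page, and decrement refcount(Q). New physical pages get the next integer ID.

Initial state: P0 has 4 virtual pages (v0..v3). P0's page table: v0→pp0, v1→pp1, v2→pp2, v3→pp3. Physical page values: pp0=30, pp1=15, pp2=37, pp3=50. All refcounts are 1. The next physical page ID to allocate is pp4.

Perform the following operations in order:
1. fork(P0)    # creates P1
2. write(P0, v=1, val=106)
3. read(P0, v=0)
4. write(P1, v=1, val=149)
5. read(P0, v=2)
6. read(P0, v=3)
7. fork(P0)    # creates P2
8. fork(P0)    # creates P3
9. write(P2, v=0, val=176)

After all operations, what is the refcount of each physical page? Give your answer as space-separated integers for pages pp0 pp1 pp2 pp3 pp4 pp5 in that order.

Answer: 3 1 4 4 3 1

Derivation:
Op 1: fork(P0) -> P1. 4 ppages; refcounts: pp0:2 pp1:2 pp2:2 pp3:2
Op 2: write(P0, v1, 106). refcount(pp1)=2>1 -> COPY to pp4. 5 ppages; refcounts: pp0:2 pp1:1 pp2:2 pp3:2 pp4:1
Op 3: read(P0, v0) -> 30. No state change.
Op 4: write(P1, v1, 149). refcount(pp1)=1 -> write in place. 5 ppages; refcounts: pp0:2 pp1:1 pp2:2 pp3:2 pp4:1
Op 5: read(P0, v2) -> 37. No state change.
Op 6: read(P0, v3) -> 50. No state change.
Op 7: fork(P0) -> P2. 5 ppages; refcounts: pp0:3 pp1:1 pp2:3 pp3:3 pp4:2
Op 8: fork(P0) -> P3. 5 ppages; refcounts: pp0:4 pp1:1 pp2:4 pp3:4 pp4:3
Op 9: write(P2, v0, 176). refcount(pp0)=4>1 -> COPY to pp5. 6 ppages; refcounts: pp0:3 pp1:1 pp2:4 pp3:4 pp4:3 pp5:1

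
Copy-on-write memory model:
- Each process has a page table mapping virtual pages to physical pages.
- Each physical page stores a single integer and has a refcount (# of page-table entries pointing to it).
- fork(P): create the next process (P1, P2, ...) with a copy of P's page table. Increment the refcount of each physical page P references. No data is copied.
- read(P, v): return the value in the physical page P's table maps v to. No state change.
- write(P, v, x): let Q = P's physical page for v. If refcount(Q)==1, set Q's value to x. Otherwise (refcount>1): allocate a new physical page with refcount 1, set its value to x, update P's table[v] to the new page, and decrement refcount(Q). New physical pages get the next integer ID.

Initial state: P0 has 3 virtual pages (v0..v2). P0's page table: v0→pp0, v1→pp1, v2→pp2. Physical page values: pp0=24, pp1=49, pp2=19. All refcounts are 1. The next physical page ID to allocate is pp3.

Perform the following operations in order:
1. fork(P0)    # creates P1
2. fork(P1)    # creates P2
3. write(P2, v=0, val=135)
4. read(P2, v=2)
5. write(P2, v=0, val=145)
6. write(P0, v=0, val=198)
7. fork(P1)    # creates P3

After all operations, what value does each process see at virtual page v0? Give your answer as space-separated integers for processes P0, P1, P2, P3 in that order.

Answer: 198 24 145 24

Derivation:
Op 1: fork(P0) -> P1. 3 ppages; refcounts: pp0:2 pp1:2 pp2:2
Op 2: fork(P1) -> P2. 3 ppages; refcounts: pp0:3 pp1:3 pp2:3
Op 3: write(P2, v0, 135). refcount(pp0)=3>1 -> COPY to pp3. 4 ppages; refcounts: pp0:2 pp1:3 pp2:3 pp3:1
Op 4: read(P2, v2) -> 19. No state change.
Op 5: write(P2, v0, 145). refcount(pp3)=1 -> write in place. 4 ppages; refcounts: pp0:2 pp1:3 pp2:3 pp3:1
Op 6: write(P0, v0, 198). refcount(pp0)=2>1 -> COPY to pp4. 5 ppages; refcounts: pp0:1 pp1:3 pp2:3 pp3:1 pp4:1
Op 7: fork(P1) -> P3. 5 ppages; refcounts: pp0:2 pp1:4 pp2:4 pp3:1 pp4:1
P0: v0 -> pp4 = 198
P1: v0 -> pp0 = 24
P2: v0 -> pp3 = 145
P3: v0 -> pp0 = 24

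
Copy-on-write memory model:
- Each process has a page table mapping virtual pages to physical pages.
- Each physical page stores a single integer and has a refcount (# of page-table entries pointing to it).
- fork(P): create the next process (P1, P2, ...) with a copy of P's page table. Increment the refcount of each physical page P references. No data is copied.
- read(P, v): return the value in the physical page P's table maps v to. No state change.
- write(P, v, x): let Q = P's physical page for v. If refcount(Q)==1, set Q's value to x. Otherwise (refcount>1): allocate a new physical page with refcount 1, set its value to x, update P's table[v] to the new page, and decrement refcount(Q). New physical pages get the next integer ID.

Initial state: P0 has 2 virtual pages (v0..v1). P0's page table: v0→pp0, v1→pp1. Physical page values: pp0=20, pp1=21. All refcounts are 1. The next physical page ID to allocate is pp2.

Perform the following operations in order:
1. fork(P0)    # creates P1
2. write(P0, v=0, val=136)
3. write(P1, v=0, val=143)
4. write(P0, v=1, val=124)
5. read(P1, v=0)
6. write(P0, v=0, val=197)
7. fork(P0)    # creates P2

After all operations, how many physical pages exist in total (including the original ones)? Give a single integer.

Op 1: fork(P0) -> P1. 2 ppages; refcounts: pp0:2 pp1:2
Op 2: write(P0, v0, 136). refcount(pp0)=2>1 -> COPY to pp2. 3 ppages; refcounts: pp0:1 pp1:2 pp2:1
Op 3: write(P1, v0, 143). refcount(pp0)=1 -> write in place. 3 ppages; refcounts: pp0:1 pp1:2 pp2:1
Op 4: write(P0, v1, 124). refcount(pp1)=2>1 -> COPY to pp3. 4 ppages; refcounts: pp0:1 pp1:1 pp2:1 pp3:1
Op 5: read(P1, v0) -> 143. No state change.
Op 6: write(P0, v0, 197). refcount(pp2)=1 -> write in place. 4 ppages; refcounts: pp0:1 pp1:1 pp2:1 pp3:1
Op 7: fork(P0) -> P2. 4 ppages; refcounts: pp0:1 pp1:1 pp2:2 pp3:2

Answer: 4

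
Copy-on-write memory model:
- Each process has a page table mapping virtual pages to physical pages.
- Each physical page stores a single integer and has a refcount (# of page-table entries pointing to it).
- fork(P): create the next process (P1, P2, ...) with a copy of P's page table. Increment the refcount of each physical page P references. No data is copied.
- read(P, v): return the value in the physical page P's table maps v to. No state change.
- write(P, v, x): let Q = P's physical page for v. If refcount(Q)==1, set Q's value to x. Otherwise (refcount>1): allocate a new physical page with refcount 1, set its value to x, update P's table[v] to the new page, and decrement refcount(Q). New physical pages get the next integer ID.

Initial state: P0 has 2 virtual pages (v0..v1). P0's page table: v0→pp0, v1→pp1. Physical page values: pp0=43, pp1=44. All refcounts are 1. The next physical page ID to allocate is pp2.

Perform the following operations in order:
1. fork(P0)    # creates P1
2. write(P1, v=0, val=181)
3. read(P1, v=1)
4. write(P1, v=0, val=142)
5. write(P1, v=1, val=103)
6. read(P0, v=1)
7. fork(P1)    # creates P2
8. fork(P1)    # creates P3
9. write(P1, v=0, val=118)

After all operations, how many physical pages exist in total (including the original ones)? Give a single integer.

Answer: 5

Derivation:
Op 1: fork(P0) -> P1. 2 ppages; refcounts: pp0:2 pp1:2
Op 2: write(P1, v0, 181). refcount(pp0)=2>1 -> COPY to pp2. 3 ppages; refcounts: pp0:1 pp1:2 pp2:1
Op 3: read(P1, v1) -> 44. No state change.
Op 4: write(P1, v0, 142). refcount(pp2)=1 -> write in place. 3 ppages; refcounts: pp0:1 pp1:2 pp2:1
Op 5: write(P1, v1, 103). refcount(pp1)=2>1 -> COPY to pp3. 4 ppages; refcounts: pp0:1 pp1:1 pp2:1 pp3:1
Op 6: read(P0, v1) -> 44. No state change.
Op 7: fork(P1) -> P2. 4 ppages; refcounts: pp0:1 pp1:1 pp2:2 pp3:2
Op 8: fork(P1) -> P3. 4 ppages; refcounts: pp0:1 pp1:1 pp2:3 pp3:3
Op 9: write(P1, v0, 118). refcount(pp2)=3>1 -> COPY to pp4. 5 ppages; refcounts: pp0:1 pp1:1 pp2:2 pp3:3 pp4:1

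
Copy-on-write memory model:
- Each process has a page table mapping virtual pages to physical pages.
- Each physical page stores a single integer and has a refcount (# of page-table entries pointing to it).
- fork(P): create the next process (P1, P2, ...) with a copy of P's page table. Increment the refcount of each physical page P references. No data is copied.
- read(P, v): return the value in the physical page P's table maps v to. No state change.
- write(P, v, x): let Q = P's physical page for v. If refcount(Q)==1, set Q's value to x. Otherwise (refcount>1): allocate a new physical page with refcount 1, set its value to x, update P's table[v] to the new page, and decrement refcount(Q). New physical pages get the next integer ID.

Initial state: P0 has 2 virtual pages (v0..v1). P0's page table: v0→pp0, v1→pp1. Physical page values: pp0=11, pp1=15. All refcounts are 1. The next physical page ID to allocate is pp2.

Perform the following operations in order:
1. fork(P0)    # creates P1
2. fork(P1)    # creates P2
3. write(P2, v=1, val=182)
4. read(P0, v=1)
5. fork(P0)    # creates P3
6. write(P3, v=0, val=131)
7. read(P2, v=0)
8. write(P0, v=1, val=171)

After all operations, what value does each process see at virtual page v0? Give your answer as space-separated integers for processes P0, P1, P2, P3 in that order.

Answer: 11 11 11 131

Derivation:
Op 1: fork(P0) -> P1. 2 ppages; refcounts: pp0:2 pp1:2
Op 2: fork(P1) -> P2. 2 ppages; refcounts: pp0:3 pp1:3
Op 3: write(P2, v1, 182). refcount(pp1)=3>1 -> COPY to pp2. 3 ppages; refcounts: pp0:3 pp1:2 pp2:1
Op 4: read(P0, v1) -> 15. No state change.
Op 5: fork(P0) -> P3. 3 ppages; refcounts: pp0:4 pp1:3 pp2:1
Op 6: write(P3, v0, 131). refcount(pp0)=4>1 -> COPY to pp3. 4 ppages; refcounts: pp0:3 pp1:3 pp2:1 pp3:1
Op 7: read(P2, v0) -> 11. No state change.
Op 8: write(P0, v1, 171). refcount(pp1)=3>1 -> COPY to pp4. 5 ppages; refcounts: pp0:3 pp1:2 pp2:1 pp3:1 pp4:1
P0: v0 -> pp0 = 11
P1: v0 -> pp0 = 11
P2: v0 -> pp0 = 11
P3: v0 -> pp3 = 131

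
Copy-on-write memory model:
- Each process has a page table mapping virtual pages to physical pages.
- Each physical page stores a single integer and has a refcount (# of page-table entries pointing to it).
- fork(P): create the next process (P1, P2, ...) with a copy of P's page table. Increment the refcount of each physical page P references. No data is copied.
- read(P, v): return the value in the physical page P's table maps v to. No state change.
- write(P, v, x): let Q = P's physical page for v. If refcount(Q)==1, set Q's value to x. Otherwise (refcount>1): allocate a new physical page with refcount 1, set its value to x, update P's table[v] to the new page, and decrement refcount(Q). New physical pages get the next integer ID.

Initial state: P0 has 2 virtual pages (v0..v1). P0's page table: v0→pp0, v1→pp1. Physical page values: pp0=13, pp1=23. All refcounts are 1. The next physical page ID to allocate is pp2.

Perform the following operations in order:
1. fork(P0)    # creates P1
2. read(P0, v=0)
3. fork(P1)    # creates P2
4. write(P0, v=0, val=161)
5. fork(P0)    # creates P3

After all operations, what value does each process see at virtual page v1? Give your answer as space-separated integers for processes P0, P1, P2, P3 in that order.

Op 1: fork(P0) -> P1. 2 ppages; refcounts: pp0:2 pp1:2
Op 2: read(P0, v0) -> 13. No state change.
Op 3: fork(P1) -> P2. 2 ppages; refcounts: pp0:3 pp1:3
Op 4: write(P0, v0, 161). refcount(pp0)=3>1 -> COPY to pp2. 3 ppages; refcounts: pp0:2 pp1:3 pp2:1
Op 5: fork(P0) -> P3. 3 ppages; refcounts: pp0:2 pp1:4 pp2:2
P0: v1 -> pp1 = 23
P1: v1 -> pp1 = 23
P2: v1 -> pp1 = 23
P3: v1 -> pp1 = 23

Answer: 23 23 23 23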